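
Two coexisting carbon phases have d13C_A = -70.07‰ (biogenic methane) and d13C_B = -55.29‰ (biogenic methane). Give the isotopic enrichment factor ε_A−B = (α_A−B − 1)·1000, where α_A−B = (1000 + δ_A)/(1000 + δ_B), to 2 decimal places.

α_A−B = (1000 + -70.07) / (1000 + -55.29) = 929.93 / 944.71 = 0.984355
ε_A−B = (0.984355 − 1) × 1000 = -15.645‰
(The approximation ε ≈ δ_A − δ_B would give -14.78‰.)

-15.65‰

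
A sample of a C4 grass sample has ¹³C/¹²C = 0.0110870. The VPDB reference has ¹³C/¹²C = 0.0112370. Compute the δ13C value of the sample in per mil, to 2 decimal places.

δ13C = (R_sample / R_standard − 1) × 1000
R_sample / R_standard = 0.0110870 / 0.0112370 = 0.986651
δ13C = (0.986651 − 1) × 1000 = -13.349 per mil

-13.35 per mil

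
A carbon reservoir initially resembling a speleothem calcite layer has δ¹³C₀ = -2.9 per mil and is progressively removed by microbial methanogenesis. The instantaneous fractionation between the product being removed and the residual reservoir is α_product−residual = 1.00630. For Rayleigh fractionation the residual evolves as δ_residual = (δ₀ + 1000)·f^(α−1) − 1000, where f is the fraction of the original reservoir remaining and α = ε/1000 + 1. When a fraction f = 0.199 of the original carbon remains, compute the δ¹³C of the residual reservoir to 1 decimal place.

Rayleigh residual: δ_res = (δ₀ + 1000)·f^(α−1) − 1000
α − 1 = 0.00630
f^(α−1) = 0.199^(0.00630) = 0.989881
δ_res = (-2.9 + 1000) × 0.989881 − 1000 = 987.010 − 1000 = -12.99 per mil

-13.0 per mil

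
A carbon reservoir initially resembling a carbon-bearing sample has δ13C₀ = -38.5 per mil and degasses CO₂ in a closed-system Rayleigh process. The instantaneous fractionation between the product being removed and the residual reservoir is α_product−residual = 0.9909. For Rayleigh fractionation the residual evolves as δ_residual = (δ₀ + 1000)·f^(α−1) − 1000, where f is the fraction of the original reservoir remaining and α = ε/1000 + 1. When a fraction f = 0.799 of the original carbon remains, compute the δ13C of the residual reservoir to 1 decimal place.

-36.5 per mil

Rayleigh residual: δ_res = (δ₀ + 1000)·f^(α−1) − 1000
α − 1 = -0.00910
f^(α−1) = 0.799^(-0.00910) = 1.002044
δ_res = (-38.5 + 1000) × 1.002044 − 1000 = 963.465 − 1000 = -36.53 per mil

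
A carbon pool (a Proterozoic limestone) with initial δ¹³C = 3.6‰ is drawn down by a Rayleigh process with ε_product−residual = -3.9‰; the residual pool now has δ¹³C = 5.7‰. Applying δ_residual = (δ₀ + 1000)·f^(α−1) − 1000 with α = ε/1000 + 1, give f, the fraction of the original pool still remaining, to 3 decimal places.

0.585

α − 1 = ε/1000 = -0.0039
(δ_res + 1000)/(δ₀ + 1000) = (5.7 + 1000)/(3.6 + 1000) = 1005.7/1003.6 = 1.002092
f = 1.002092^(1/-0.0039) = exp(ln(1.002092)/-0.0039) = exp(0.00209/-0.0039)
f = exp(-0.5360) = 0.5851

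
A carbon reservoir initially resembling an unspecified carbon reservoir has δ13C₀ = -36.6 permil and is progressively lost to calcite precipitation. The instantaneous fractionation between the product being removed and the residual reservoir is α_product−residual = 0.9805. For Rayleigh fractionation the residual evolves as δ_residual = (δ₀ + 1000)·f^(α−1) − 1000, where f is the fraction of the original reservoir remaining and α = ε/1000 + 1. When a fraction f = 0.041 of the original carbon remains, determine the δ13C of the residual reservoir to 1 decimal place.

Rayleigh residual: δ_res = (δ₀ + 1000)·f^(α−1) − 1000
α − 1 = -0.01950
f^(α−1) = 0.041^(-0.01950) = 1.064267
δ_res = (-36.6 + 1000) × 1.064267 − 1000 = 1025.315 − 1000 = 25.32 permil

25.3 permil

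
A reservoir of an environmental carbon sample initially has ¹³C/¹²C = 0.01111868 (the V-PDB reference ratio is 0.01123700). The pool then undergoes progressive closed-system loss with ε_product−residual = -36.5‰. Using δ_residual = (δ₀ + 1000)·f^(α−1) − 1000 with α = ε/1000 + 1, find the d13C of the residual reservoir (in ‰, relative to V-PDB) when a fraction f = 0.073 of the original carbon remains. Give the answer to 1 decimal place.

δ₀ = (0.01111868/0.01123700 − 1)×1000 = (0.989470 − 1)×1000 = -10.530‰
α − 1 = ε/1000 = -0.0365
f^(α−1) = 0.073^(-0.0365) = 1.100243
δ_res = (-10.530 + 1000) × 1.100243 − 1000 = 1088.658 − 1000 = 88.66‰

88.7‰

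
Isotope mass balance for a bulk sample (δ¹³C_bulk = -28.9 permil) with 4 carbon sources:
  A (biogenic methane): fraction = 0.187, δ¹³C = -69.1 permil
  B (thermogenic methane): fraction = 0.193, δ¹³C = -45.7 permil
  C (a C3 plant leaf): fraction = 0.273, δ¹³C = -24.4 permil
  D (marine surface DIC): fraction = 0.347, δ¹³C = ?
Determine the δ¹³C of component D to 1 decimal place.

-1.4 permil

Isotope mass balance: δ_bulk = Σ fᵢ·δᵢ.
-28.9 = 0.187×(-69.1) + 0.193×(-45.7) + 0.273×(-24.4) + 0.347×δ_D
0.347·δ_D = -28.9 − (-28.403) = -0.497
δ_D = -0.497 / 0.347 = -1.43 permil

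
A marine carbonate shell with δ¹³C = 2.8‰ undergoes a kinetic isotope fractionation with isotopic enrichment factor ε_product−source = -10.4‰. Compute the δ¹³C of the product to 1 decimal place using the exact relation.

-7.6‰

Exactly, δ_product = (δ_source + 1000)·(ε/1000 + 1) − 1000.
δ_product = (2.8 + 1000) × (-10.4/1000 + 1) − 1000
δ_product = -7.63‰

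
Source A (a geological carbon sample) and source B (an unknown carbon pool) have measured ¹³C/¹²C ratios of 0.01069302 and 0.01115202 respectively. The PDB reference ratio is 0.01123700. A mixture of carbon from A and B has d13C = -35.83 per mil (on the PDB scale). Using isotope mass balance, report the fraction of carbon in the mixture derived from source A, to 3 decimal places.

δ_A = (0.01069302/0.01123700 − 1)×1000 = (0.951590 − 1)×1000 = -48.410 per mil
δ_B = (0.01115202/0.01123700 − 1)×1000 = (0.992437 − 1)×1000 = -7.563 per mil
f_A = (δ_mix − δ_B)/(δ_A − δ_B) = (-35.83 − (-7.563))/(-48.410 − (-7.563))
f_A = -28.267 / -40.847 = 0.6920

0.692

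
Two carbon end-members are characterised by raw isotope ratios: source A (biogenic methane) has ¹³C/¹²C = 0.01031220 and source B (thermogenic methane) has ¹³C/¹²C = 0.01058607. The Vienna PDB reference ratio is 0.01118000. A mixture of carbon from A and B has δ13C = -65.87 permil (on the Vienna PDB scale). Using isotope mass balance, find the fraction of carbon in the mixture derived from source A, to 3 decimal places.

0.520

δ_A = (0.01031220/0.01118000 − 1)×1000 = (0.922379 − 1)×1000 = -77.621 permil
δ_B = (0.01058607/0.01118000 − 1)×1000 = (0.946876 − 1)×1000 = -53.124 permil
f_A = (δ_mix − δ_B)/(δ_A − δ_B) = (-65.87 − (-53.124))/(-77.621 − (-53.124))
f_A = -12.746 / -24.496 = 0.5203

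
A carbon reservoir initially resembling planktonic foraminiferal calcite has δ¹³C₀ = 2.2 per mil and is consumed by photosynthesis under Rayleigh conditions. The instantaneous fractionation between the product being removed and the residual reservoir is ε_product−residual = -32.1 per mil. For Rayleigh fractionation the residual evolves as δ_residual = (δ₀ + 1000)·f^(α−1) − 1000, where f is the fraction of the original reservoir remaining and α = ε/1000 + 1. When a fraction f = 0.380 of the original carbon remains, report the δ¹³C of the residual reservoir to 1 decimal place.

Rayleigh residual: δ_res = (δ₀ + 1000)·f^(α−1) − 1000
α = ε/1000 + 1 = 0.96790, so α − 1 = -0.03210
f^(α−1) = 0.380^(-0.03210) = 1.031547
δ_res = (2.2 + 1000) × 1.031547 − 1000 = 1033.816 − 1000 = 33.82 per mil

33.8 per mil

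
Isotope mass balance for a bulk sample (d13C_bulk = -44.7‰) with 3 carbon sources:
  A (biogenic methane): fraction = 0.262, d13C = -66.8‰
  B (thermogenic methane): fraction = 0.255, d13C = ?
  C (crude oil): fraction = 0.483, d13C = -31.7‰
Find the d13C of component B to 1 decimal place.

-46.6‰

Isotope mass balance: δ_bulk = Σ fᵢ·δᵢ.
-44.7 = 0.262×(-66.8) + 0.255×δ_B + 0.483×(-31.7)
0.255·δ_B = -44.7 − (-32.813) = -11.887
δ_B = -11.887 / 0.255 = -46.62‰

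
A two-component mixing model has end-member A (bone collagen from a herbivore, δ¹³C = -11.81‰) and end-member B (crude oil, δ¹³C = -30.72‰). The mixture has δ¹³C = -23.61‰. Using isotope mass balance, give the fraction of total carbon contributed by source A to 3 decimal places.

δ_mix = f_A·δ_A + (1 − f_A)·δ_B  ⇒  f_A = (δ_mix − δ_B)/(δ_A − δ_B)
f_A = (-23.61 − (-30.72)) / (-11.81 − (-30.72))
f_A = 7.11 / 18.91 = 0.3760

0.376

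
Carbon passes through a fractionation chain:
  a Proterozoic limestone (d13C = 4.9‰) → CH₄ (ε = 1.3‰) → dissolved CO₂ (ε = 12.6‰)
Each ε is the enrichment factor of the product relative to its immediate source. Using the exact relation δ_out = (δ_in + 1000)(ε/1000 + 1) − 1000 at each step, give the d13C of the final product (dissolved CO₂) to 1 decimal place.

18.9‰

step 1: δ = (4.90 + 1000)·(1.3/1000 + 1) − 1000 = 6.21‰
step 2: δ = (6.21 + 1000)·(12.6/1000 + 1) − 1000 = 18.88‰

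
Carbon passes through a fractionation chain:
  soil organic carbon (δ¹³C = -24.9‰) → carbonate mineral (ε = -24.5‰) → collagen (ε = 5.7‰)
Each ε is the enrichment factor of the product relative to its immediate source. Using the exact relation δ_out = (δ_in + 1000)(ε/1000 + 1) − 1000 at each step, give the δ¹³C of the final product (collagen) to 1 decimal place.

step 1: δ = (-24.90 + 1000)·(-24.5/1000 + 1) − 1000 = -48.79‰
step 2: δ = (-48.79 + 1000)·(5.7/1000 + 1) − 1000 = -43.37‰

-43.4‰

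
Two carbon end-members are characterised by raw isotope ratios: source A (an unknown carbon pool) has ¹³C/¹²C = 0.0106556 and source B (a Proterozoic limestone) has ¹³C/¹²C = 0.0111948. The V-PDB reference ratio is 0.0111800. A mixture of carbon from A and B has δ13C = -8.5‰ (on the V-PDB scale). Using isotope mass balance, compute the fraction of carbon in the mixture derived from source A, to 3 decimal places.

δ_A = (0.0106556/0.0111800 − 1)×1000 = (0.953095 − 1)×1000 = -46.905‰
δ_B = (0.0111948/0.0111800 − 1)×1000 = (1.001324 − 1)×1000 = 1.324‰
f_A = (δ_mix − δ_B)/(δ_A − δ_B) = (-8.5 − (1.324))/(-46.905 − (1.324))
f_A = -9.824 / -48.229 = 0.2037

0.204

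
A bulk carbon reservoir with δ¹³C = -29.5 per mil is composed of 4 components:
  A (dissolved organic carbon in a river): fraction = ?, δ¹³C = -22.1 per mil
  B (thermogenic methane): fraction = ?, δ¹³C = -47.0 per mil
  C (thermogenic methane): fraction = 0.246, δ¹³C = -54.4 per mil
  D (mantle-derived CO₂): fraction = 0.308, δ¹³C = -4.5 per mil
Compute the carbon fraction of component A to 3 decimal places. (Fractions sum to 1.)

0.250

Let f_A and f_B be the unknown fractions; fractions sum to 1 so f_A + f_B = 0.446.
Mass balance: Σ fᵢ·δᵢ = δ_bulk ⇒ f_A·(-22.1) + f_B·(-47.0) = -29.5 − (-14.768) = -14.732
Substitute f_B = 0.446 − f_A:
f_A·(-22.1 − -47.0) = -14.732 − 0.446×(-47.0) = 6.230
f_A = 6.230 / 24.9 = 0.2502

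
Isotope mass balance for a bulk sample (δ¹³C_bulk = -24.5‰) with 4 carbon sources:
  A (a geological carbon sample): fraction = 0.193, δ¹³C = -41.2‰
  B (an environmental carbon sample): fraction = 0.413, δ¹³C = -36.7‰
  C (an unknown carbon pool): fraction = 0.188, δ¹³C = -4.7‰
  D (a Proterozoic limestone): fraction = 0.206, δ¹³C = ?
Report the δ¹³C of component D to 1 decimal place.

-2.5‰

Isotope mass balance: δ_bulk = Σ fᵢ·δᵢ.
-24.5 = 0.193×(-41.2) + 0.413×(-36.7) + 0.188×(-4.7) + 0.206×δ_D
0.206·δ_D = -24.5 − (-23.992) = -0.508
δ_D = -0.508 / 0.206 = -2.46‰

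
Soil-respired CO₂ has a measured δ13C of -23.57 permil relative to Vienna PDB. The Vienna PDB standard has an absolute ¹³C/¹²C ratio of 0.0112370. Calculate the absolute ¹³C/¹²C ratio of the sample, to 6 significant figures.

0.0109721

R_sample = R_standard × (δ13C/1000 + 1)
R_sample = 0.0112370 × (-23.57/1000 + 1) = 0.0112370 × 0.976430
R_sample = 0.0109721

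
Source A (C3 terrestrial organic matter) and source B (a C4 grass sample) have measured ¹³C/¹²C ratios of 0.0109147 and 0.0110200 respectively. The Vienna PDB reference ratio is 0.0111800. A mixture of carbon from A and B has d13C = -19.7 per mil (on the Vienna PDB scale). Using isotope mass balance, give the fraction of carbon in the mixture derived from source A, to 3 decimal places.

0.572

δ_A = (0.0109147/0.0111800 − 1)×1000 = (0.976270 − 1)×1000 = -23.730 per mil
δ_B = (0.0110200/0.0111800 − 1)×1000 = (0.985689 − 1)×1000 = -14.311 per mil
f_A = (δ_mix − δ_B)/(δ_A − δ_B) = (-19.7 − (-14.311))/(-23.730 − (-14.311))
f_A = -5.389 / -9.419 = 0.5721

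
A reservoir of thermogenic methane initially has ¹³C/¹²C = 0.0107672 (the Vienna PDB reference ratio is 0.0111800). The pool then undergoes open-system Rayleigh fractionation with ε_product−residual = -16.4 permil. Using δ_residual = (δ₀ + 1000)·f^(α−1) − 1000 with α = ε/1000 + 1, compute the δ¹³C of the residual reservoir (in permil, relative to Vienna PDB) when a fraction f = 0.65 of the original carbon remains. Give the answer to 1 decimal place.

-30.1 permil

δ₀ = (0.0107672/0.0111800 − 1)×1000 = (0.963077 − 1)×1000 = -36.923 permil
α − 1 = ε/1000 = -0.0164
f^(α−1) = 0.65^(-0.0164) = 1.007090
δ_res = (-36.923 + 1000) × 1.007090 − 1000 = 969.905 − 1000 = -30.10 permil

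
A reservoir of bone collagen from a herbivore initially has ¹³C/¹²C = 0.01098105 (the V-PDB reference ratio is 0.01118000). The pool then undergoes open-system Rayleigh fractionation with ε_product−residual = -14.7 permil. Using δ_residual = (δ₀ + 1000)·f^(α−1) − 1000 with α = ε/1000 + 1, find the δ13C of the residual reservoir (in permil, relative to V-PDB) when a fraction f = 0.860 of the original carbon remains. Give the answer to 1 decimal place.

δ₀ = (0.01098105/0.01118000 − 1)×1000 = (0.982205 − 1)×1000 = -17.795 permil
α − 1 = ε/1000 = -0.0147
f^(α−1) = 0.860^(-0.0147) = 1.002220
δ_res = (-17.795 + 1000) × 1.002220 − 1000 = 984.385 − 1000 = -15.62 permil

-15.6 permil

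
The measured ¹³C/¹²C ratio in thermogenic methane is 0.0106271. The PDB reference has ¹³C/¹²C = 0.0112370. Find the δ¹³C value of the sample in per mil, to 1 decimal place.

δ¹³C = (R_sample / R_standard − 1) × 1000
R_sample / R_standard = 0.0106271 / 0.0112370 = 0.945724
δ¹³C = (0.945724 − 1) × 1000 = -54.28 per mil

-54.3 per mil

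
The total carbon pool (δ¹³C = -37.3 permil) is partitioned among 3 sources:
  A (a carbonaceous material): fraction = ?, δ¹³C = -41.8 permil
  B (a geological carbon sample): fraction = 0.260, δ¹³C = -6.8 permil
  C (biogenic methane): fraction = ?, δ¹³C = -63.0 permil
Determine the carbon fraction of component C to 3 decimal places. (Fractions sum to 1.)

Let f_C and f_A be the unknown fractions; fractions sum to 1 so f_C + f_A = 0.740.
Mass balance: Σ fᵢ·δᵢ = δ_bulk ⇒ f_C·(-63.0) + f_A·(-41.8) = -37.3 − (-1.768) = -35.532
Substitute f_A = 0.740 − f_C:
f_C·(-63.0 − -41.8) = -35.532 − 0.740×(-41.8) = -4.600
f_C = -4.600 / -21.2 = 0.2170

0.217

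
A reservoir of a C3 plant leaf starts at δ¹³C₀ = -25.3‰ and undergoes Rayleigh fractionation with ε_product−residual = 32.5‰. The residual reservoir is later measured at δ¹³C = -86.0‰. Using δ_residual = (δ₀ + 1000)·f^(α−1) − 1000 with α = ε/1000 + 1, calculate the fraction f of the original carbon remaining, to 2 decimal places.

α − 1 = ε/1000 = 0.0325
(δ_res + 1000)/(δ₀ + 1000) = (-86.0 + 1000)/(-25.3 + 1000) = 914.0/974.7 = 0.937724
f = 0.937724^(1/0.0325) = exp(ln(0.937724)/0.0325) = exp(-0.06430/0.0325)
f = exp(-1.9784) = 0.1383

0.14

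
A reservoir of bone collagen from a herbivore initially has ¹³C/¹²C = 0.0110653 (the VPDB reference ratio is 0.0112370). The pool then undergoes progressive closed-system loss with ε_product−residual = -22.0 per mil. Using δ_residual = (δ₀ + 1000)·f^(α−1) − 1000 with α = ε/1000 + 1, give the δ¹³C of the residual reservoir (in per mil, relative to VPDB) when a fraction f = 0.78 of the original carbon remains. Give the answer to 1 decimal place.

-9.9 per mil

δ₀ = (0.0110653/0.0112370 − 1)×1000 = (0.984720 − 1)×1000 = -15.280 per mil
α − 1 = ε/1000 = -0.0220
f^(α−1) = 0.78^(-0.0220) = 1.005481
δ_res = (-15.280 + 1000) × 1.005481 − 1000 = 990.117 − 1000 = -9.88 per mil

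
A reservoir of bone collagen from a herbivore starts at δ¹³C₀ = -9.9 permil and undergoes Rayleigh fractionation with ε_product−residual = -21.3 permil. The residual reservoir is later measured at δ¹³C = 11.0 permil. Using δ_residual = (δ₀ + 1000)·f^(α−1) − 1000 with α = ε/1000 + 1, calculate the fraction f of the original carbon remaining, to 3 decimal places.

0.375

α − 1 = ε/1000 = -0.0213
(δ_res + 1000)/(δ₀ + 1000) = (11.0 + 1000)/(-9.9 + 1000) = 1011.0/990.1 = 1.021109
f = 1.021109^(1/-0.0213) = exp(ln(1.021109)/-0.0213) = exp(0.02089/-0.0213)
f = exp(-0.9807) = 0.3750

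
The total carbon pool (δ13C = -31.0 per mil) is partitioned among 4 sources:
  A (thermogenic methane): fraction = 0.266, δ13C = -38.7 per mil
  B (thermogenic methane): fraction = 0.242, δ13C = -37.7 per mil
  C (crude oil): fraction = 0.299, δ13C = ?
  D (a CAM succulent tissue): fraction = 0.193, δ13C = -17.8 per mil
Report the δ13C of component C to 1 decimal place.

-27.2 per mil

Isotope mass balance: δ_bulk = Σ fᵢ·δᵢ.
-31.0 = 0.266×(-38.7) + 0.242×(-37.7) + 0.299×δ_C + 0.193×(-17.8)
0.299·δ_C = -31.0 − (-22.853) = -8.147
δ_C = -8.147 / 0.299 = -27.25 per mil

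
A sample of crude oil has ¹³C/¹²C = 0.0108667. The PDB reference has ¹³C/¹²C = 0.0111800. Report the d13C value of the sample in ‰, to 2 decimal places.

d13C = (R_sample / R_standard − 1) × 1000
R_sample / R_standard = 0.0108667 / 0.0111800 = 0.971977
d13C = (0.971977 − 1) × 1000 = -28.023‰

-28.02‰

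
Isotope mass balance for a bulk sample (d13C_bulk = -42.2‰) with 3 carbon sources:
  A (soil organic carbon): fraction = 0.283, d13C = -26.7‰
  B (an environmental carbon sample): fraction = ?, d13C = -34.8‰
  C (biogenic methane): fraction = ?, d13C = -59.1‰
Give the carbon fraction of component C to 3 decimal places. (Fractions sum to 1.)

Let f_C and f_B be the unknown fractions; fractions sum to 1 so f_C + f_B = 0.717.
Mass balance: Σ fᵢ·δᵢ = δ_bulk ⇒ f_C·(-59.1) + f_B·(-34.8) = -42.2 − (-7.556) = -34.644
Substitute f_B = 0.717 − f_C:
f_C·(-59.1 − -34.8) = -34.644 − 0.717×(-34.8) = -9.692
f_C = -9.692 / -24.3 = 0.3989

0.399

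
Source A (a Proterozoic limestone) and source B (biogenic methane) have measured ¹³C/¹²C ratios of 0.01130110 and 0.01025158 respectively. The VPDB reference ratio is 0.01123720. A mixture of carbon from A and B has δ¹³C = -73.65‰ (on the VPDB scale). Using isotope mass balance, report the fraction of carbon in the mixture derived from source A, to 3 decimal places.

δ_A = (0.01130110/0.01123720 − 1)×1000 = (1.005686 − 1)×1000 = 5.686‰
δ_B = (0.01025158/0.01123720 − 1)×1000 = (0.912290 − 1)×1000 = -87.710‰
f_A = (δ_mix − δ_B)/(δ_A − δ_B) = (-73.65 − (-87.710))/(5.686 − (-87.710))
f_A = 14.060 / 93.397 = 0.1505

0.151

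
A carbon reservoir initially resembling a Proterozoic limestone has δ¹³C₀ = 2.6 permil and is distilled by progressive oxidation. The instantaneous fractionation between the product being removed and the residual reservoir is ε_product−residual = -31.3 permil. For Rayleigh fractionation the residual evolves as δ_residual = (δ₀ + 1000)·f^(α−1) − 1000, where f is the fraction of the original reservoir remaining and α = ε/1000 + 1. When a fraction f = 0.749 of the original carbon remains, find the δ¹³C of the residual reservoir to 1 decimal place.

Rayleigh residual: δ_res = (δ₀ + 1000)·f^(α−1) − 1000
α = ε/1000 + 1 = 0.96870, so α − 1 = -0.03130
f^(α−1) = 0.749^(-0.03130) = 1.009087
δ_res = (2.6 + 1000) × 1.009087 − 1000 = 1011.711 − 1000 = 11.71 permil

11.7 permil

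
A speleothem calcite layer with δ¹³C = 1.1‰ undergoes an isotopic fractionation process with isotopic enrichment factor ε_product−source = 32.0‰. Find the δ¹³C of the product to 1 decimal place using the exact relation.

33.1‰

To first order, δ_product ≈ δ_source + ε = 33.1‰.
Exactly, δ_product = (δ_source + 1000)·(ε/1000 + 1) − 1000.
δ_product = (1.1 + 1000) × (32.0/1000 + 1) − 1000
δ_product = 33.14‰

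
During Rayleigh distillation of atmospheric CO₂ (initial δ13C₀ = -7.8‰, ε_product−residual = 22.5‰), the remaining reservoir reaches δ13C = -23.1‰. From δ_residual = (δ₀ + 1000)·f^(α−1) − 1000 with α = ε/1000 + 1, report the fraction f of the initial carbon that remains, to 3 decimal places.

0.501

α − 1 = ε/1000 = 0.0225
(δ_res + 1000)/(δ₀ + 1000) = (-23.1 + 1000)/(-7.8 + 1000) = 976.9/992.2 = 0.984580
f = 0.984580^(1/0.0225) = exp(ln(0.984580)/0.0225) = exp(-0.01554/0.0225)
f = exp(-0.6907) = 0.5012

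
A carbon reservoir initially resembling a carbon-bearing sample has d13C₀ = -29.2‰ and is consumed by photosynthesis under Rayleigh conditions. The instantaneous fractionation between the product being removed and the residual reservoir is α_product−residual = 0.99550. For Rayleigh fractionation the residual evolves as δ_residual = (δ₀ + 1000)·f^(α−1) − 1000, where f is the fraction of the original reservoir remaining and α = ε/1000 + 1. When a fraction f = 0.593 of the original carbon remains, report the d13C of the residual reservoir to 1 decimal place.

Rayleigh residual: δ_res = (δ₀ + 1000)·f^(α−1) − 1000
α − 1 = -0.00450
f^(α−1) = 0.593^(-0.00450) = 1.002354
δ_res = (-29.2 + 1000) × 1.002354 − 1000 = 973.086 − 1000 = -26.91‰

-26.9‰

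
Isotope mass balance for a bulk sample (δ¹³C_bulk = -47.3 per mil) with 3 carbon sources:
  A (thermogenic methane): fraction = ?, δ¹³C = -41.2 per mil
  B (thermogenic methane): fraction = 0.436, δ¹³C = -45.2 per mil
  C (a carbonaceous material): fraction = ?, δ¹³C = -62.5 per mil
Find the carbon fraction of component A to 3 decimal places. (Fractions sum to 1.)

0.359

Let f_A and f_C be the unknown fractions; fractions sum to 1 so f_A + f_C = 0.564.
Mass balance: Σ fᵢ·δᵢ = δ_bulk ⇒ f_A·(-41.2) + f_C·(-62.5) = -47.3 − (-19.707) = -27.593
Substitute f_C = 0.564 − f_A:
f_A·(-41.2 − -62.5) = -27.593 − 0.564×(-62.5) = 7.657
f_A = 7.657 / 21.3 = 0.3595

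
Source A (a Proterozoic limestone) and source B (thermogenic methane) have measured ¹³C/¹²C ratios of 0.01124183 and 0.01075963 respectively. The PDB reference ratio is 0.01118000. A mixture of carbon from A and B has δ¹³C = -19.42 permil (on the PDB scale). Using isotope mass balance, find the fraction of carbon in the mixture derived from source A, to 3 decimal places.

δ_A = (0.01124183/0.01118000 − 1)×1000 = (1.005530 − 1)×1000 = 5.530 permil
δ_B = (0.01075963/0.01118000 − 1)×1000 = (0.962400 − 1)×1000 = -37.600 permil
f_A = (δ_mix − δ_B)/(δ_A − δ_B) = (-19.42 − (-37.600))/(5.530 − (-37.600))
f_A = 18.180 / 43.131 = 0.4215

0.422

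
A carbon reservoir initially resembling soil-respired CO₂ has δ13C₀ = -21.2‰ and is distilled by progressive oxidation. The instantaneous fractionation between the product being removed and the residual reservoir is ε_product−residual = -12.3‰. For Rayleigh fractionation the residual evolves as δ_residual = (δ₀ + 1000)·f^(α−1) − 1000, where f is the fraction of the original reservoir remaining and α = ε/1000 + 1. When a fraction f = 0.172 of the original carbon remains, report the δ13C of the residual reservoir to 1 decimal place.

0.2‰

Rayleigh residual: δ_res = (δ₀ + 1000)·f^(α−1) − 1000
α = ε/1000 + 1 = 0.98770, so α − 1 = -0.01230
f^(α−1) = 0.172^(-0.01230) = 1.021887
δ_res = (-21.2 + 1000) × 1.021887 − 1000 = 1000.223 − 1000 = 0.22‰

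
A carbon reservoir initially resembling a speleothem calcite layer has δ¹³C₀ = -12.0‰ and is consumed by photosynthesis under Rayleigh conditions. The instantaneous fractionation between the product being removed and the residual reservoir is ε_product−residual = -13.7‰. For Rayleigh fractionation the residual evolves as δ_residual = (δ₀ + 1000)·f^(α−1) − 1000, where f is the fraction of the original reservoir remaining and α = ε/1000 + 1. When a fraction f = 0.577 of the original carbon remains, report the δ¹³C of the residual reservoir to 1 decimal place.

Rayleigh residual: δ_res = (δ₀ + 1000)·f^(α−1) − 1000
α = ε/1000 + 1 = 0.98630, so α − 1 = -0.01370
f^(α−1) = 0.577^(-0.01370) = 1.007562
δ_res = (-12.0 + 1000) × 1.007562 − 1000 = 995.472 − 1000 = -4.53‰

-4.5‰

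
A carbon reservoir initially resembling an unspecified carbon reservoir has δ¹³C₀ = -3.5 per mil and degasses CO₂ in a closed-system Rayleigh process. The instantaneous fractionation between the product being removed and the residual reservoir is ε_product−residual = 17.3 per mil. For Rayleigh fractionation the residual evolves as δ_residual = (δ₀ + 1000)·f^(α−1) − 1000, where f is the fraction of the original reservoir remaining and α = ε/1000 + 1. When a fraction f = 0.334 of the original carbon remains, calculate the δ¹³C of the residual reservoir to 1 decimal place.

-22.2 per mil

Rayleigh residual: δ_res = (δ₀ + 1000)·f^(α−1) − 1000
α = ε/1000 + 1 = 1.01730, so α − 1 = 0.01730
f^(α−1) = 0.334^(0.01730) = 0.981207
δ_res = (-3.5 + 1000) × 0.981207 − 1000 = 977.773 − 1000 = -22.23 per mil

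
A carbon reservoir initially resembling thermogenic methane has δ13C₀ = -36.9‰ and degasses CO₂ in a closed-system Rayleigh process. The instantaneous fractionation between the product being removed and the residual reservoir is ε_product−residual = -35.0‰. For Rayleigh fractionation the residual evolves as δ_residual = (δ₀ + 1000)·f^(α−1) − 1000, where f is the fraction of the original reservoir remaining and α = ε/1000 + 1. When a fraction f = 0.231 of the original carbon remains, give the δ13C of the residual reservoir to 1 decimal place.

13.8‰

Rayleigh residual: δ_res = (δ₀ + 1000)·f^(α−1) − 1000
α = ε/1000 + 1 = 0.96500, so α − 1 = -0.03500
f^(α−1) = 0.231^(-0.03500) = 1.052625
δ_res = (-36.9 + 1000) × 1.052625 − 1000 = 1013.783 − 1000 = 13.78‰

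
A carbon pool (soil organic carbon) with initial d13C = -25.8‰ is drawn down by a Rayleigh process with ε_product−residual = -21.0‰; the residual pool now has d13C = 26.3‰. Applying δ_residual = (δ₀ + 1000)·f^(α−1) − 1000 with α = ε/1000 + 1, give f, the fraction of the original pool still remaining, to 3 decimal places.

α − 1 = ε/1000 = -0.0210
(δ_res + 1000)/(δ₀ + 1000) = (26.3 + 1000)/(-25.8 + 1000) = 1026.3/974.2 = 1.053480
f = 1.053480^(1/-0.0210) = exp(ln(1.053480)/-0.0210) = exp(0.05210/-0.0210)
f = exp(-2.4809) = 0.0837

0.084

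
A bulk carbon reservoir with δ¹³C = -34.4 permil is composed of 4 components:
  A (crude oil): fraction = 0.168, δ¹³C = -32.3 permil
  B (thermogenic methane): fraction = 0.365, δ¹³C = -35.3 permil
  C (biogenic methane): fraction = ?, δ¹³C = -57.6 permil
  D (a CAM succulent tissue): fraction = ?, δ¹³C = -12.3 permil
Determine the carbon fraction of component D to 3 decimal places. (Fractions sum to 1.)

Let f_D and f_C be the unknown fractions; fractions sum to 1 so f_D + f_C = 0.467.
Mass balance: Σ fᵢ·δᵢ = δ_bulk ⇒ f_D·(-12.3) + f_C·(-57.6) = -34.4 − (-18.311) = -16.089
Substitute f_C = 0.467 − f_D:
f_D·(-12.3 − -57.6) = -16.089 − 0.467×(-57.6) = 10.810
f_D = 10.810 / 45.3 = 0.2386

0.239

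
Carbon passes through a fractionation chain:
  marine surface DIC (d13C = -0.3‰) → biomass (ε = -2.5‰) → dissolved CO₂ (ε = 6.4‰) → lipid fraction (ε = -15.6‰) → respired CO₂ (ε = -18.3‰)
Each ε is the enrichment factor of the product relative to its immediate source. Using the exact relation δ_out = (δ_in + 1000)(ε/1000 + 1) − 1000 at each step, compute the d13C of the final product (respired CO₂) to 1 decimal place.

-30.2‰

step 1: δ = (-0.30 + 1000)·(-2.5/1000 + 1) − 1000 = -2.80‰
step 2: δ = (-2.80 + 1000)·(6.4/1000 + 1) − 1000 = 3.58‰
step 3: δ = (3.58 + 1000)·(-15.6/1000 + 1) − 1000 = -12.07‰
step 4: δ = (-12.07 + 1000)·(-18.3/1000 + 1) − 1000 = -30.15‰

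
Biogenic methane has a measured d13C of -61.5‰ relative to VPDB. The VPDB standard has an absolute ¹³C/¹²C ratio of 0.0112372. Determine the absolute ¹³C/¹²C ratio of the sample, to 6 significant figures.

0.0105461

R_sample = R_standard × (d13C/1000 + 1)
R_sample = 0.0112372 × (-61.5/1000 + 1) = 0.0112372 × 0.938500
R_sample = 0.0105461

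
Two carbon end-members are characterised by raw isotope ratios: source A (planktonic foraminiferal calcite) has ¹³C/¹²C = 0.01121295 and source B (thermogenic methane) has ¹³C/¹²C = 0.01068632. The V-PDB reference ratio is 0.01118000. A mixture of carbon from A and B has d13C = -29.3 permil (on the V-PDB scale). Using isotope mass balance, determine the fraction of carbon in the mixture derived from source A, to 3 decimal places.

0.315

δ_A = (0.01121295/0.01118000 − 1)×1000 = (1.002947 − 1)×1000 = 2.947 permil
δ_B = (0.01068632/0.01118000 − 1)×1000 = (0.955843 − 1)×1000 = -44.157 permil
f_A = (δ_mix − δ_B)/(δ_A − δ_B) = (-29.3 − (-44.157))/(2.947 − (-44.157))
f_A = 14.857 / 47.105 = 0.3154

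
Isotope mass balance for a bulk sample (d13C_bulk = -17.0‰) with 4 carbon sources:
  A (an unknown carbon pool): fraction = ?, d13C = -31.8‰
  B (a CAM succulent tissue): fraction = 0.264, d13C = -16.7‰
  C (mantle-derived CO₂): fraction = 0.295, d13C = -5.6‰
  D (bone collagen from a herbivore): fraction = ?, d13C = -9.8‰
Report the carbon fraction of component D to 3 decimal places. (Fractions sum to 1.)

Let f_D and f_A be the unknown fractions; fractions sum to 1 so f_D + f_A = 0.441.
Mass balance: Σ fᵢ·δᵢ = δ_bulk ⇒ f_D·(-9.8) + f_A·(-31.8) = -17.0 − (-6.061) = -10.939
Substitute f_A = 0.441 − f_D:
f_D·(-9.8 − -31.8) = -10.939 − 0.441×(-31.8) = 3.085
f_D = 3.085 / 22.0 = 0.1402

0.140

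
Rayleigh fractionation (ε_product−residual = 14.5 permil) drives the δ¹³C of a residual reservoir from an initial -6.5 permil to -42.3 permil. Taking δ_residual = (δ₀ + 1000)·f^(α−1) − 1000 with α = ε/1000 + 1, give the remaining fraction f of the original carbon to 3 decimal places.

α − 1 = ε/1000 = 0.0145
(δ_res + 1000)/(δ₀ + 1000) = (-42.3 + 1000)/(-6.5 + 1000) = 957.7/993.5 = 0.963966
f = 0.963966^(1/0.0145) = exp(ln(0.963966)/0.0145) = exp(-0.03670/0.0145)
f = exp(-2.5310) = 0.0796

0.080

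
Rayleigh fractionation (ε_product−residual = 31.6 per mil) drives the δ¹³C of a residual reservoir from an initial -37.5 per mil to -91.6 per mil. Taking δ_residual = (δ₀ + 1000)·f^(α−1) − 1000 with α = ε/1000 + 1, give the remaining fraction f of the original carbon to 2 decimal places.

0.16

α − 1 = ε/1000 = 0.0316
(δ_res + 1000)/(δ₀ + 1000) = (-91.6 + 1000)/(-37.5 + 1000) = 908.4/962.5 = 0.943792
f = 0.943792^(1/0.0316) = exp(ln(0.943792)/0.0316) = exp(-0.05785/0.0316)
f = exp(-1.8307) = 0.1603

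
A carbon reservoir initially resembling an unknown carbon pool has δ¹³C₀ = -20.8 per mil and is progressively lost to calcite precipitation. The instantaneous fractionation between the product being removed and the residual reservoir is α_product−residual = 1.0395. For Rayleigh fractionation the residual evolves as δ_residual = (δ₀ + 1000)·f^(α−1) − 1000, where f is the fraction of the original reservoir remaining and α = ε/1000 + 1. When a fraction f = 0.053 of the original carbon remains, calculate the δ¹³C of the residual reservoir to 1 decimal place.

Rayleigh residual: δ_res = (δ₀ + 1000)·f^(α−1) − 1000
α − 1 = 0.03950
f^(α−1) = 0.053^(0.03950) = 0.890449
δ_res = (-20.8 + 1000) × 0.890449 − 1000 = 871.927 − 1000 = -128.07 per mil

-128.1 per mil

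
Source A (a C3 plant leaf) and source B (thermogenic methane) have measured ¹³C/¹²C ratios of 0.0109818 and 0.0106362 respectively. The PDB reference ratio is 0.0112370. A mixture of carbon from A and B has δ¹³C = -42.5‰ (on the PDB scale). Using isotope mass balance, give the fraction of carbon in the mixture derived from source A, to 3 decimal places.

δ_A = (0.0109818/0.0112370 − 1)×1000 = (0.977289 − 1)×1000 = -22.711‰
δ_B = (0.0106362/0.0112370 − 1)×1000 = (0.946534 − 1)×1000 = -53.466‰
f_A = (δ_mix − δ_B)/(δ_A − δ_B) = (-42.5 − (-53.466))/(-22.711 − (-53.466))
f_A = 10.966 / 30.756 = 0.3566

0.357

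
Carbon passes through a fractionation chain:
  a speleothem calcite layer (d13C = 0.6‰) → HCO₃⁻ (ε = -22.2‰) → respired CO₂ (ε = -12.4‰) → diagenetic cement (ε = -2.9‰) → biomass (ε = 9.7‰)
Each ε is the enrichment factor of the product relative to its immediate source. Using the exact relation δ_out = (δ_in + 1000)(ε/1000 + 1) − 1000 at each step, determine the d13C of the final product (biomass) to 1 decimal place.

step 1: δ = (0.60 + 1000)·(-22.2/1000 + 1) − 1000 = -21.61‰
step 2: δ = (-21.61 + 1000)·(-12.4/1000 + 1) − 1000 = -33.75‰
step 3: δ = (-33.75 + 1000)·(-2.9/1000 + 1) − 1000 = -36.55‰
step 4: δ = (-36.55 + 1000)·(9.7/1000 + 1) − 1000 = -27.20‰

-27.2‰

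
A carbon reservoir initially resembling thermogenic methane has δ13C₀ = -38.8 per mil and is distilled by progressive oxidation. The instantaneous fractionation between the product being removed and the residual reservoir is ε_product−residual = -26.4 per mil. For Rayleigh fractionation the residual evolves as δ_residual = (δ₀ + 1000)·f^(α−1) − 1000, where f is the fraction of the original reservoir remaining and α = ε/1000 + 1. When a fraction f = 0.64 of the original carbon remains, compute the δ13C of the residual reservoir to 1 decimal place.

Rayleigh residual: δ_res = (δ₀ + 1000)·f^(α−1) − 1000
α = ε/1000 + 1 = 0.97360, so α − 1 = -0.02640
f^(α−1) = 0.64^(-0.02640) = 1.011852
δ_res = (-38.8 + 1000) × 1.011852 − 1000 = 972.592 − 1000 = -27.41 per mil

-27.4 per mil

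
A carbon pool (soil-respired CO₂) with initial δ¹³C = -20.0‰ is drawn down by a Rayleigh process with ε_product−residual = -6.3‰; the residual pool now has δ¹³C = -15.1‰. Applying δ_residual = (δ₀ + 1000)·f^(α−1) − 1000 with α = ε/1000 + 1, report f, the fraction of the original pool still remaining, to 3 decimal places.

0.453

α − 1 = ε/1000 = -0.0063
(δ_res + 1000)/(δ₀ + 1000) = (-15.1 + 1000)/(-20.0 + 1000) = 984.9/980.0 = 1.005000
f = 1.005000^(1/-0.0063) = exp(ln(1.005000)/-0.0063) = exp(0.00499/-0.0063)
f = exp(-0.7917) = 0.4531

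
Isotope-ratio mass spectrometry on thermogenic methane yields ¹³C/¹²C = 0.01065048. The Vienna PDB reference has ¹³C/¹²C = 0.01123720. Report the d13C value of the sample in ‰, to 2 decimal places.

d13C = (R_sample / R_standard − 1) × 1000
R_sample / R_standard = 0.01065048 / 0.01123720 = 0.947788
d13C = (0.947788 − 1) × 1000 = -52.212‰

-52.21‰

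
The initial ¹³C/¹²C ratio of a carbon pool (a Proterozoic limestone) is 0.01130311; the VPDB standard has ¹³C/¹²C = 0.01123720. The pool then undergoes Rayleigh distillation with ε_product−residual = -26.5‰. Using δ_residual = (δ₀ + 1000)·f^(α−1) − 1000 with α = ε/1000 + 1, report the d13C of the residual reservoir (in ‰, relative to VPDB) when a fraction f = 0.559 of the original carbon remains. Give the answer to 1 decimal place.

δ₀ = (0.01130311/0.01123720 − 1)×1000 = (1.005865 − 1)×1000 = 5.865‰
α − 1 = ε/1000 = -0.0265
f^(α−1) = 0.559^(-0.0265) = 1.015532
δ_res = (5.865 + 1000) × 1.015532 − 1000 = 1021.488 − 1000 = 21.49‰

21.5‰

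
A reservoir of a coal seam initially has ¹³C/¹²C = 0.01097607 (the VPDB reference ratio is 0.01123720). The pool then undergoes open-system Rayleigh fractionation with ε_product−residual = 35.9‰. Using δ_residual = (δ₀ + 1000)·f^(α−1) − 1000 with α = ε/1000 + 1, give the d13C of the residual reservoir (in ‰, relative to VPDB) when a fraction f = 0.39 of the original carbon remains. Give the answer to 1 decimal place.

-55.7‰

δ₀ = (0.01097607/0.01123720 − 1)×1000 = (0.976762 − 1)×1000 = -23.238‰
α − 1 = ε/1000 = 0.0359
f^(α−1) = 0.39^(0.0359) = 0.966761
δ_res = (-23.238 + 1000) × 0.966761 − 1000 = 944.296 − 1000 = -55.70‰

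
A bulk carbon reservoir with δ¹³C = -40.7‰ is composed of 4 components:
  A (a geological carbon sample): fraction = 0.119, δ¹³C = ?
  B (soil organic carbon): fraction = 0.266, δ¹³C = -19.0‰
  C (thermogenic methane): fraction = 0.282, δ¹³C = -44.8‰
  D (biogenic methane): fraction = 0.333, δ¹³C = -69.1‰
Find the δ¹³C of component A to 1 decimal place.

Isotope mass balance: δ_bulk = Σ fᵢ·δᵢ.
-40.7 = 0.119×δ_A + 0.266×(-19.0) + 0.282×(-44.8) + 0.333×(-69.1)
0.119·δ_A = -40.7 − (-40.698) = -0.002
δ_A = -0.002 / 0.119 = -0.02‰

0.0‰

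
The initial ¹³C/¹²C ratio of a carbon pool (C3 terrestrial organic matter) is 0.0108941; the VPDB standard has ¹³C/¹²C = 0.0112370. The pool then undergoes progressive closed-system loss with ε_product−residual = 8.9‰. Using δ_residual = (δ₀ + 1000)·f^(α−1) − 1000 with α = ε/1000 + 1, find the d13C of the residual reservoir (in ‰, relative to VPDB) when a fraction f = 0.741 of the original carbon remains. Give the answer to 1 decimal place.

δ₀ = (0.0108941/0.0112370 − 1)×1000 = (0.969485 − 1)×1000 = -30.515‰
α − 1 = ε/1000 = 0.0089
f^(α−1) = 0.741^(0.0089) = 0.997336
δ_res = (-30.515 + 1000) × 0.997336 − 1000 = 966.902 − 1000 = -33.10‰

-33.1‰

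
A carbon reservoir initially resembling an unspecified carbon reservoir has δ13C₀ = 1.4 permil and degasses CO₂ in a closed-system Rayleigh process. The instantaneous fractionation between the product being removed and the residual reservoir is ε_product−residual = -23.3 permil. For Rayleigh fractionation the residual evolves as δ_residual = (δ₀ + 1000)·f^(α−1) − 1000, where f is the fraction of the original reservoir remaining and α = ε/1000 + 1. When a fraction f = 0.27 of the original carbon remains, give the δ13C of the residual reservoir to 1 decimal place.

Rayleigh residual: δ_res = (δ₀ + 1000)·f^(α−1) − 1000
α = ε/1000 + 1 = 0.97670, so α − 1 = -0.02330
f^(α−1) = 0.27^(-0.02330) = 1.030978
δ_res = (1.4 + 1000) × 1.030978 − 1000 = 1032.421 − 1000 = 32.42 permil

32.4 permil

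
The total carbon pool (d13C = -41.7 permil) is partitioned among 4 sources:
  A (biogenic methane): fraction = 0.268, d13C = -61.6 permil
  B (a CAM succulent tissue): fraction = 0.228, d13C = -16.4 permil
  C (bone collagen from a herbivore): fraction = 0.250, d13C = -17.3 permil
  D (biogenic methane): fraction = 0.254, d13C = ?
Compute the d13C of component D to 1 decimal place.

-67.4 permil

Isotope mass balance: δ_bulk = Σ fᵢ·δᵢ.
-41.7 = 0.268×(-61.6) + 0.228×(-16.4) + 0.250×(-17.3) + 0.254×δ_D
0.254·δ_D = -41.7 − (-24.573) = -17.127
δ_D = -17.127 / 0.254 = -67.43 permil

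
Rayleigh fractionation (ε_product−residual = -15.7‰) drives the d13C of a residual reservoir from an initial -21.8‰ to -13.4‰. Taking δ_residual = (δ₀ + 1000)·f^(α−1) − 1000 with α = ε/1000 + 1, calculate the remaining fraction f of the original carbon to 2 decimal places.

0.58

α − 1 = ε/1000 = -0.0157
(δ_res + 1000)/(δ₀ + 1000) = (-13.4 + 1000)/(-21.8 + 1000) = 986.6/978.2 = 1.008587
f = 1.008587^(1/-0.0157) = exp(ln(1.008587)/-0.0157) = exp(0.00855/-0.0157)
f = exp(-0.5446) = 0.5801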